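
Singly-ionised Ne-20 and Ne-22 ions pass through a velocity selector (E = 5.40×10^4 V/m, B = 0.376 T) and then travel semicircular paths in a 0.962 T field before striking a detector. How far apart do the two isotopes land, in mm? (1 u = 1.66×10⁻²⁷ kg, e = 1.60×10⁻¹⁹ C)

Both emerge at v = E/B₁ = 1.44×10^5 m/s.
r = mv/(qB₂), so r₁ = 0.03098 m and r₂ = 0.03408 m, giving Δr = 3.10×10^-3 m.
After a semicircle each ion lands a diameter 2r from the entry slit, so the separation is 2Δr = 6.20×10^-3 m.

Δd ≈ 6.20 mm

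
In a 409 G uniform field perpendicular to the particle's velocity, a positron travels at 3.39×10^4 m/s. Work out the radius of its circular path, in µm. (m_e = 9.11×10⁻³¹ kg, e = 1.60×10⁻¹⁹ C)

The magnetic force provides the centripetal force: qvB = mv²/r, so r = mv/(qB).
r = (9.11×10^-31 kg)(3.39×10^4 m/s) / [(1×1.60×10^-19 C)(0.0409 T)] = 4.72×10^-6 m.

r ≈ 4.72 µm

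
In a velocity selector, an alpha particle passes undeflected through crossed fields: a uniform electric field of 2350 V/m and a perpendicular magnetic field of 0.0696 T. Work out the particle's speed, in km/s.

For zero net force, qE = qvB, so v = E/B.
v = (2350) / (0.0696) = 3.38×10^4 m/s.

v ≈ 33.8 km/s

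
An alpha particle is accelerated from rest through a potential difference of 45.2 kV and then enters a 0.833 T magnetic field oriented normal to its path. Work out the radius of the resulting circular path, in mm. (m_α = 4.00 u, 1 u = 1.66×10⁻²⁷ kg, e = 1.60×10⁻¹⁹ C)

r ≈ 52.0 mm

The kinetic energy gained is K = qV = (2×1.60×10^-19)(4.52×10^4) = 1.45×10^-14 J.
v = √(2K/m) = 2.09×10^6 m/s.
r = mv/(qB) = (6.64×10^-27)(2.09×10^6) / [(2×1.60×10^-19)(0.833)] = 0.0520 m.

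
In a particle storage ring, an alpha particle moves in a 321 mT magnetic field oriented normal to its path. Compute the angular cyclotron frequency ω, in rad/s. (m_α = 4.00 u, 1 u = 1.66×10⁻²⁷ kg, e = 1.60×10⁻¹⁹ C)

ω ≈ 1.55×10^7 rad/s

ω = qB/m = (2×1.60×10^-19)(0.321) / (6.64×10^-27) = 1.55×10^7 rad/s.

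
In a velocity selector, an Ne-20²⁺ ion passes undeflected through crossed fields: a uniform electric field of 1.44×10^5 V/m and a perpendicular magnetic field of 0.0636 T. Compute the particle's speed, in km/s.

v ≈ 2260 km/s

For zero net force, qE = qvB, so v = E/B.
v = (1.44×10^5) / (0.0636) = 2.26×10^6 m/s.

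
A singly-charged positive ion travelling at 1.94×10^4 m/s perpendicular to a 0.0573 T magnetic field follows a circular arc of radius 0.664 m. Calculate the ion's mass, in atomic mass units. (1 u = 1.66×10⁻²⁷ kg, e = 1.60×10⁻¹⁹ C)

qvB = mv²/r ⇒ m = qBr/v.
m = (1×1.60×10^-19)(0.0573)(0.664) / (1.94×10^4) = 3.14×10^-25 kg = 189 u.

m ≈ 189 u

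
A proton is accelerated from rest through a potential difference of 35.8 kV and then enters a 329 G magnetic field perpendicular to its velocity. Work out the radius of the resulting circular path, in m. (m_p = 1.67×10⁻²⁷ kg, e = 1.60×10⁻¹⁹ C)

r ≈ 0.831 m

The kinetic energy gained is K = qV = (1×1.60×10^-19)(3.58×10^4) = 5.73×10^-15 J.
v = √(2K/m) = 2.62×10^6 m/s.
r = mv/(qB) = (1.67×10^-27)(2.62×10^6) / [(1×1.60×10^-19)(0.0329)] = 0.831 m.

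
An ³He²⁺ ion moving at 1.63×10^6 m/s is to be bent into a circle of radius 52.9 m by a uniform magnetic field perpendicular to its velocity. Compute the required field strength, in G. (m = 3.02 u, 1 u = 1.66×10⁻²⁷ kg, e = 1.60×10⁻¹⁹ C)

B ≈ 4.83 G

qvB = mv²/r gives B = mv/(qr).
B = (5.01×10^-27)(1.63×10^6) / [(2×1.60×10^-19)(52.9)] = 4.83×10^-4 T.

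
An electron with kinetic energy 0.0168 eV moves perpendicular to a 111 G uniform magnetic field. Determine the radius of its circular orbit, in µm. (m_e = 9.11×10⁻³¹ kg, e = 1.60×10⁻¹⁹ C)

r ≈ 39.4 µm

Convert the energy: K = 0.0168 eV = 2.69×10^-21 J.
v = √(2K/m) = √(2·2.69×10^-21/9.11×10^-31) = 7.68×10^4 m/s.
r = mv/(qB) = (9.11×10^-31)(7.68×10^4) / [(1×1.60×10^-19)(0.0111)] = 3.94×10^-5 m.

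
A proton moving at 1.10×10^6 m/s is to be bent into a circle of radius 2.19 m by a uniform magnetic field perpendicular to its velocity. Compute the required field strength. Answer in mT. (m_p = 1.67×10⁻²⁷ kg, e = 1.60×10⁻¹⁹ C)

qvB = mv²/r gives B = mv/(qr).
B = (1.67×10^-27)(1.10×10^6) / [(1×1.60×10^-19)(2.19)] = 5.24×10^-3 T.

B ≈ 5.24 mT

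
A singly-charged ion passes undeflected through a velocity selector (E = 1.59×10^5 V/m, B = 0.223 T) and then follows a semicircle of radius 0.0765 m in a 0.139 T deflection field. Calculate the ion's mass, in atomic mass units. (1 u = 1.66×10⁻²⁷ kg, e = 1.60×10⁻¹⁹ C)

v = E/B₁ = 7.13×10^5 m/s.
From r = mv/(qB₂), m = qB₂r/v = (1×1.60×10^-19)(0.139)(0.0765) / (7.13×10^5) = 2.39×10^-27 kg.
In atomic mass units: m = 2.39×10^-27 / 1.66×10^-27 = 1.44 u.

m ≈ 1.44 u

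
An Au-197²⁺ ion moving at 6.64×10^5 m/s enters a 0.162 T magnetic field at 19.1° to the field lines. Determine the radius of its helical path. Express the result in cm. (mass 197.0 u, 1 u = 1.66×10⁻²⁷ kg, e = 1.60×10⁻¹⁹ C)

Only the perpendicular component v⊥ = v sin19.1° = 2.17×10^5 m/s is bent by the field.
r = m v⊥ /(qB) = (3.27×10^-25)(2.17×10^5) / [(2×1.60×10^-19)(0.162)] = 1.37 m.

r ≈ 137 cm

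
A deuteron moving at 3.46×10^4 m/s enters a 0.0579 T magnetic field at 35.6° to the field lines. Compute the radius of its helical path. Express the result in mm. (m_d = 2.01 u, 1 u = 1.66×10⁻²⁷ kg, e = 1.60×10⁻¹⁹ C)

r ≈ 7.25 mm

Only the perpendicular component v⊥ = v sin35.6° = 2.01×10^4 m/s is bent by the field.
r = m v⊥ /(qB) = (3.34×10^-27)(2.01×10^4) / [(1×1.60×10^-19)(0.0579)] = 7.25×10^-3 m.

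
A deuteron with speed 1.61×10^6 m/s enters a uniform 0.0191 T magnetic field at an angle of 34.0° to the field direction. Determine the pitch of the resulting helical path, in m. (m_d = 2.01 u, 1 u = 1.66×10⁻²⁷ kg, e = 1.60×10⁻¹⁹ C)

pitch ≈ 9.16 m

The velocity component along B is v∥ = v cos34.0° = 1.33×10^6 m/s.
The cyclotron period T = 2πm/(qB) = 6.86×10^-6 s is set by m, q, B alone.
Pitch = v∥·T = (1.33×10^6)(6.86×10^-6) = 9.16 m.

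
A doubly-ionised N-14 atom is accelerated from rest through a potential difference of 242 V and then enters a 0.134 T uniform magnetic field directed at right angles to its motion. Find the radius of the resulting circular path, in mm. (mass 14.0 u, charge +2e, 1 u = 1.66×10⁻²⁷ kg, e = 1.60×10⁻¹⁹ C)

r ≈ 44.2 mm

The kinetic energy gained is K = qV = (2×1.60×10^-19)(242) = 7.74×10^-17 J.
v = √(2K/m) = 8.16×10^4 m/s.
r = mv/(qB) = (2.32×10^-26)(8.16×10^4) / [(2×1.60×10^-19)(0.134)] = 0.0442 m.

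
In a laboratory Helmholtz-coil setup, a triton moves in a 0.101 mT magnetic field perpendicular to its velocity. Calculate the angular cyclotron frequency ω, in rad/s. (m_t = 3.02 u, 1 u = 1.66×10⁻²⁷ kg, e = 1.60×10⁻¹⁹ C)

ω ≈ 3220 rad/s

ω = qB/m = (1×1.60×10^-19)(1.01×10^-4) / (5.01×10^-27) = 3220 rad/s.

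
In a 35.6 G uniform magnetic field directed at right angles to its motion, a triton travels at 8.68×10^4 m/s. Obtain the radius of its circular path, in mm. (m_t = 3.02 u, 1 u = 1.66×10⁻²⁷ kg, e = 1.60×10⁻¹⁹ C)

r ≈ 764 mm

The magnetic force provides the centripetal force: qvB = mv²/r, so r = mv/(qB).
r = (5.01×10^-27 kg)(8.68×10^4 m/s) / [(1×1.60×10^-19 C)(3.56×10^-3 T)] = 0.764 m.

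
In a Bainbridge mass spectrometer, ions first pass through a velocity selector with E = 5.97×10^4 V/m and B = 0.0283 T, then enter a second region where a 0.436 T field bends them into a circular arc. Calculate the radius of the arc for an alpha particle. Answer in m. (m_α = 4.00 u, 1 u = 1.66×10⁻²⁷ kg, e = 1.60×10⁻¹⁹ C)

r ≈ 0.100 m

The selector passes v = E/B = 5.97×10^4/0.0283 = 2.11×10^6 m/s.
In the deflection region, r = mv/(qB₂) = (6.64×10^-27)(2.11×10^6) / [(2×1.60×10^-19)(0.436)] = 0.100 m.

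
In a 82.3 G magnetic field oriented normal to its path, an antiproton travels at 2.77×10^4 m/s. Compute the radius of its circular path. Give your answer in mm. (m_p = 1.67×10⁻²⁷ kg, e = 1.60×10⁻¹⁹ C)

r ≈ 35.1 mm

The magnetic force provides the centripetal force: qvB = mv²/r, so r = mv/(qB).
r = (1.67×10^-27 kg)(2.77×10^4 m/s) / [(1×1.60×10^-19 C)(8.23×10^-3 T)] = 0.0351 m.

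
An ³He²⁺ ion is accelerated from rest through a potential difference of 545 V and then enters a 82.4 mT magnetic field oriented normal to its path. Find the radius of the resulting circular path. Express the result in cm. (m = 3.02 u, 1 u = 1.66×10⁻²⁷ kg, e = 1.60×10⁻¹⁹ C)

r ≈ 5.01 cm

The kinetic energy gained is K = qV = (2×1.60×10^-19)(545) = 1.74×10^-16 J.
v = √(2K/m) = 2.64×10^5 m/s.
r = mv/(qB) = (5.01×10^-27)(2.64×10^5) / [(2×1.60×10^-19)(0.0824)] = 0.0501 m.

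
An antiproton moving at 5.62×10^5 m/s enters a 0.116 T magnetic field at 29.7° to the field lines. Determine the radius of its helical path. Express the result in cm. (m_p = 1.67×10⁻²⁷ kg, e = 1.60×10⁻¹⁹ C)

Only the perpendicular component v⊥ = v sin29.7° = 2.78×10^5 m/s is bent by the field.
r = m v⊥ /(qB) = (1.67×10^-27)(2.78×10^5) / [(1×1.60×10^-19)(0.116)] = 0.0251 m.

r ≈ 2.51 cm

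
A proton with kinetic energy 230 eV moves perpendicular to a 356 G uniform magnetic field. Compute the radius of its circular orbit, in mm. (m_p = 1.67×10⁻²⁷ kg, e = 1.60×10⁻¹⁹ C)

r ≈ 61.5 mm

Convert the energy: K = 230 eV = 3.68×10^-17 J.
v = √(2K/m) = √(2·3.68×10^-17/1.67×10^-27) = 2.10×10^5 m/s.
r = mv/(qB) = (1.67×10^-27)(2.10×10^5) / [(1×1.60×10^-19)(0.0356)] = 0.0615 m.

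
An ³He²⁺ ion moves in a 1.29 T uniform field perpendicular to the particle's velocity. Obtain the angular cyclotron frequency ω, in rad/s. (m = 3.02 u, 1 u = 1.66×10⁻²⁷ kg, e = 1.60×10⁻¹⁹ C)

ω = qB/m = (2×1.60×10^-19)(1.29) / (5.01×10^-27) = 8.23×10^7 rad/s.

ω ≈ 8.23×10^7 rad/s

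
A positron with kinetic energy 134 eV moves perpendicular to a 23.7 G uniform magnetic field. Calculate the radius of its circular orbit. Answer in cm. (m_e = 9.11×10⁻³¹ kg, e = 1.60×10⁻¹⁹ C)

r ≈ 1.65 cm

Convert the energy: K = 134 eV = 2.14×10^-17 J.
v = √(2K/m) = √(2·2.14×10^-17/9.11×10^-31) = 6.86×10^6 m/s.
r = mv/(qB) = (9.11×10^-31)(6.86×10^6) / [(1×1.60×10^-19)(2.37×10^-3)] = 0.0165 m.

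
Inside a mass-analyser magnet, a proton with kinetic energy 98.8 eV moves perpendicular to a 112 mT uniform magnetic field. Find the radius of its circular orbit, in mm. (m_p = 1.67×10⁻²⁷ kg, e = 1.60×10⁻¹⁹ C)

Convert the energy: K = 98.8 eV = 1.58×10^-17 J.
v = √(2K/m) = √(2·1.58×10^-17/1.67×10^-27) = 1.38×10^5 m/s.
r = mv/(qB) = (1.67×10^-27)(1.38×10^5) / [(1×1.60×10^-19)(0.112)] = 0.0128 m.

r ≈ 12.8 mm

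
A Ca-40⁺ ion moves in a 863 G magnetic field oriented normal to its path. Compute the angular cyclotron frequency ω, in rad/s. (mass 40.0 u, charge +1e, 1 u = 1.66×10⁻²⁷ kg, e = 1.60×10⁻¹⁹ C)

ω = qB/m = (1×1.60×10^-19)(0.0863) / (6.64×10^-26) = 2.08×10^5 rad/s.

ω ≈ 2.08×10^5 rad/s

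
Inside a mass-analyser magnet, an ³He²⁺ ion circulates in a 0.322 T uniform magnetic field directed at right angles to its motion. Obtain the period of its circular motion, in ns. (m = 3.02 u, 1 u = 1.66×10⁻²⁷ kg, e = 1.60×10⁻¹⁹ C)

The cyclotron period is independent of speed: T = 2πm/(qB).
T = 2π(5.01×10^-27) / [(2×1.60×10^-19)(0.322)] = 3.06×10^-7 s.

T ≈ 306 ns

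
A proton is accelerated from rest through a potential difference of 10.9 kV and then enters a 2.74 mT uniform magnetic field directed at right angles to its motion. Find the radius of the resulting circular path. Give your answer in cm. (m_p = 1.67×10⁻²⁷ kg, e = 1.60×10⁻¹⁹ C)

The kinetic energy gained is K = qV = (1×1.60×10^-19)(1.09×10^4) = 1.74×10^-15 J.
v = √(2K/m) = 1.45×10^6 m/s.
r = mv/(qB) = (1.67×10^-27)(1.45×10^6) / [(1×1.60×10^-19)(2.74×10^-3)] = 5.51 m.

r ≈ 551 cm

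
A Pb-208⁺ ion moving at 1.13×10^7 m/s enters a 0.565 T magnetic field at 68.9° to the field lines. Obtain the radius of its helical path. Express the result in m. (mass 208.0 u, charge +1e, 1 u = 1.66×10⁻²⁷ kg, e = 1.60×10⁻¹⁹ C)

r ≈ 40.3 m

Only the perpendicular component v⊥ = v sin68.9° = 1.05×10^7 m/s is bent by the field.
r = m v⊥ /(qB) = (3.45×10^-25)(1.05×10^7) / [(1×1.60×10^-19)(0.565)] = 40.3 m.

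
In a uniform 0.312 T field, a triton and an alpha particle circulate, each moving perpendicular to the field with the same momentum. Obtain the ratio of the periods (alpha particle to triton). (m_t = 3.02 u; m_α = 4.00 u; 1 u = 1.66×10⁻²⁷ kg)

ratio ≈ 0.662

T = 2πm/(qB) is independent of speed, so T₂/T₁ = (m₂/q₂)/(m₁/q₁).
T_{alpha particle}/T_{triton} = (6.64×10^-27/2e) / (5.01×10^-27/1e) = 0.662.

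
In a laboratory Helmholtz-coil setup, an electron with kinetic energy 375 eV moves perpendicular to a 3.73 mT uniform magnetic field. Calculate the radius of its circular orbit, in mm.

Convert the energy: K = 375 eV = 6.00×10^-17 J.
v = √(2K/m) = √(2·6.00×10^-17/9.11×10^-31) = 1.15×10^7 m/s.
r = mv/(qB) = (9.11×10^-31)(1.15×10^7) / [(1×1.60×10^-19)(3.73×10^-3)] = 0.0175 m.

r ≈ 17.5 mm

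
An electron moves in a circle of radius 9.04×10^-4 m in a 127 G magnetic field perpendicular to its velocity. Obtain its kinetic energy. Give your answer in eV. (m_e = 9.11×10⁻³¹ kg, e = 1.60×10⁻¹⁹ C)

v = qBr/m = (1×1.60×10^-19)(0.0127)(9.04×10^-4) / (9.11×10^-31) = 2.02×10^6 m/s.
K = ½mv² = 0.5·(9.11×10^-31)·(2.02×10^6)² = 1.85×10^-18 J = 11.6 eV.

K ≈ 11.6 eV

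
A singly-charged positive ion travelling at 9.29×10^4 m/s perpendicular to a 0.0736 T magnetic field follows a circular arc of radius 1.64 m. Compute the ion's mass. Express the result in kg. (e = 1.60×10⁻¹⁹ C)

qvB = mv²/r ⇒ m = qBr/v.
m = (1×1.60×10^-19)(0.0736)(1.64) / (9.29×10^4) = 2.08×10^-25 kg.

m ≈ 2.08×10^-25 kg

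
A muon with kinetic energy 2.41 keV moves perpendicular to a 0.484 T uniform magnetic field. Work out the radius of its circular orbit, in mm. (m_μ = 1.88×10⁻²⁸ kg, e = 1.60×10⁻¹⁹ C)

Convert the energy: K = 2.41 keV = 3.86×10^-16 J.
v = √(2K/m) = √(2·3.86×10^-16/1.88×10^-28) = 2.03×10^6 m/s.
r = mv/(qB) = (1.88×10^-28)(2.03×10^6) / [(1×1.60×10^-19)(0.484)] = 4.92×10^-3 m.

r ≈ 4.92 mm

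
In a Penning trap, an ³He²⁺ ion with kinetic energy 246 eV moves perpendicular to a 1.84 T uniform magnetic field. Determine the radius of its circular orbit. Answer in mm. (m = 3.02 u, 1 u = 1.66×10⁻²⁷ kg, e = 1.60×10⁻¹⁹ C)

r ≈ 1.07 mm

Convert the energy: K = 246 eV = 3.94×10^-17 J.
v = √(2K/m) = √(2·3.94×10^-17/5.01×10^-27) = 1.25×10^5 m/s.
r = mv/(qB) = (5.01×10^-27)(1.25×10^5) / [(2×1.60×10^-19)(1.84)] = 1.07×10^-3 m.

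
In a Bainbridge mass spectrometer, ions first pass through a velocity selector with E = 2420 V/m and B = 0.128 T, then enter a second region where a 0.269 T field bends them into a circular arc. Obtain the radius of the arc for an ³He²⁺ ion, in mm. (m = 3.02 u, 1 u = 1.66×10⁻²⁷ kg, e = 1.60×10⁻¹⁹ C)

r ≈ 1.10 mm

The selector passes v = E/B = 2420/0.128 = 1.89×10^4 m/s.
In the deflection region, r = mv/(qB₂) = (5.01×10^-27)(1.89×10^4) / [(2×1.60×10^-19)(0.269)] = 1.10×10^-3 m.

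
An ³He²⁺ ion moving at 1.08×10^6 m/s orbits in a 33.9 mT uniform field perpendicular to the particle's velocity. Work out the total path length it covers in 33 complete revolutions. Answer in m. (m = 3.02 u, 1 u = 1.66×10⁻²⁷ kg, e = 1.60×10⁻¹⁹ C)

L ≈ 103 m

r = mv/(qB) = 0.499 m, so one revolution covers 2πr = 3.14 m.
In 33 revolutions: L = 33·2πr = 103 m.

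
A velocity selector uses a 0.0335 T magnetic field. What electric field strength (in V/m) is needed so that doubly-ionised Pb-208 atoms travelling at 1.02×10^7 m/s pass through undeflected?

qE = qvB ⇒ E = vB = (1.02×10^7)(0.0335) = 3.42×10^5 V/m.

E ≈ 3.42×10^5 V/m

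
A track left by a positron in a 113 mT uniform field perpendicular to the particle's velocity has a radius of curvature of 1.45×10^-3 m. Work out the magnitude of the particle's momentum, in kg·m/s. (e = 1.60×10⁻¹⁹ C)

Since qvB = mv²/r, the momentum p = mv = qBr.
p = (1×1.60×10^-19)(0.113)(1.45×10^-3) = 2.62×10^-23 kg·m/s.

p ≈ 2.62×10^-23 kg·m/s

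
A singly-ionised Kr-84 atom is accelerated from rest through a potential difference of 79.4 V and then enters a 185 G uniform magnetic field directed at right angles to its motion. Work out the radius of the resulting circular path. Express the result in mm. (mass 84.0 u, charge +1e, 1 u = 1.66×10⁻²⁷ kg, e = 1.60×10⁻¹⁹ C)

The kinetic energy gained is K = qV = (1×1.60×10^-19)(79.4) = 1.27×10^-17 J.
v = √(2K/m) = 1.35×10^4 m/s.
r = mv/(qB) = (1.39×10^-25)(1.35×10^4) / [(1×1.60×10^-19)(0.0185)] = 0.636 m.

r ≈ 636 mm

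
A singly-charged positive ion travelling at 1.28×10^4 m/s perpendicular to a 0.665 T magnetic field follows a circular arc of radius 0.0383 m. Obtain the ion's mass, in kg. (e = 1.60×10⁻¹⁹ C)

qvB = mv²/r ⇒ m = qBr/v.
m = (1×1.60×10^-19)(0.665)(0.0383) / (1.28×10^4) = 3.18×10^-25 kg.

m ≈ 3.18×10^-25 kg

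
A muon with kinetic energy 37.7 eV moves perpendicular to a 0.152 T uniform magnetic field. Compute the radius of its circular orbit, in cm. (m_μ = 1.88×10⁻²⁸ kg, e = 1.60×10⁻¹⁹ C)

r ≈ 0.196 cm

Convert the energy: K = 37.7 eV = 6.03×10^-18 J.
v = √(2K/m) = √(2·6.03×10^-18/1.88×10^-28) = 2.53×10^5 m/s.
r = mv/(qB) = (1.88×10^-28)(2.53×10^5) / [(1×1.60×10^-19)(0.152)] = 1.96×10^-3 m.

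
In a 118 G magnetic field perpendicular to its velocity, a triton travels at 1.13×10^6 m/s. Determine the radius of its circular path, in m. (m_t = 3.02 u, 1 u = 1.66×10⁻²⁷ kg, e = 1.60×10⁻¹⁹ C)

The magnetic force provides the centripetal force: qvB = mv²/r, so r = mv/(qB).
r = (5.01×10^-27 kg)(1.13×10^6 m/s) / [(1×1.60×10^-19 C)(0.0118 T)] = 3.00 m.

r ≈ 3.00 m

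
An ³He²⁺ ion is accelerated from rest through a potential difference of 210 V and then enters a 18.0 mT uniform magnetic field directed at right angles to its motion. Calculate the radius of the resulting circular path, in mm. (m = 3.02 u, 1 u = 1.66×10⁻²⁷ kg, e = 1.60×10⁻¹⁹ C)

r ≈ 143 mm

The kinetic energy gained is K = qV = (2×1.60×10^-19)(210) = 6.72×10^-17 J.
v = √(2K/m) = 1.64×10^5 m/s.
r = mv/(qB) = (5.01×10^-27)(1.64×10^5) / [(2×1.60×10^-19)(0.0180)] = 0.143 m.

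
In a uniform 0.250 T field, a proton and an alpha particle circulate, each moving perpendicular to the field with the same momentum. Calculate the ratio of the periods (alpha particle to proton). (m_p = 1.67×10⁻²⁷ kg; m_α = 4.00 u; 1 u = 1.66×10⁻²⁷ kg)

T = 2πm/(qB) is independent of speed, so T₂/T₁ = (m₂/q₂)/(m₁/q₁).
T_{alpha particle}/T_{proton} = (6.64×10^-27/2e) / (1.67×10^-27/1e) = 1.99.

ratio ≈ 1.99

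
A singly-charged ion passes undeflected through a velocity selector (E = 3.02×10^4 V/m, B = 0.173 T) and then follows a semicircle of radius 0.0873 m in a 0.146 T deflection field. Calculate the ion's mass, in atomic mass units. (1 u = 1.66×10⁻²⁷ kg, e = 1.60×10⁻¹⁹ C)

v = E/B₁ = 1.75×10^5 m/s.
From r = mv/(qB₂), m = qB₂r/v = (1×1.60×10^-19)(0.146)(0.0873) / (1.75×10^5) = 1.17×10^-26 kg.
In atomic mass units: m = 1.17×10^-26 / 1.66×10^-27 = 7.04 u.

m ≈ 7.04 u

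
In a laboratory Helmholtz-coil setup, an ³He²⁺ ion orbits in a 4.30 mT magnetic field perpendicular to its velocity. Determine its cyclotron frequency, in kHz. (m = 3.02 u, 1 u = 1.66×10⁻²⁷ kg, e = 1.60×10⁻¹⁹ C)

f ≈ 43.7 kHz

f = qB/(2πm) = (2×1.60×10^-19)(4.30×10^-3) / [2π(5.01×10^-27)] = 4.37×10^4 Hz.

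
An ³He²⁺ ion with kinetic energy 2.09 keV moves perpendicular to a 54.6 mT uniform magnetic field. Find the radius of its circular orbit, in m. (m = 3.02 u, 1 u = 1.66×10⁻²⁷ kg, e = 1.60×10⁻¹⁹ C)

Convert the energy: K = 2.09 keV = 3.34×10^-16 J.
v = √(2K/m) = √(2·3.34×10^-16/5.01×10^-27) = 3.65×10^5 m/s.
r = mv/(qB) = (5.01×10^-27)(3.65×10^5) / [(2×1.60×10^-19)(0.0546)] = 0.105 m.

r ≈ 0.105 m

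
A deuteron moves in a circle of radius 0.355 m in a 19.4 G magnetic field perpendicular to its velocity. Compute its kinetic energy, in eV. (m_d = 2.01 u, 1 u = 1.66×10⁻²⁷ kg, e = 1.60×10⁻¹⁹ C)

K ≈ 11.4 eV

v = qBr/m = (1×1.60×10^-19)(1.94×10^-3)(0.355) / (3.34×10^-27) = 3.30×10^4 m/s.
K = ½mv² = 0.5·(3.34×10^-27)·(3.30×10^4)² = 1.82×10^-18 J = 11.4 eV.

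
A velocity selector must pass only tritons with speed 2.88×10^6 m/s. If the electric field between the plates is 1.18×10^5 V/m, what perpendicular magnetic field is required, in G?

qE = qvB ⇒ B = E/v = (1.18×10^5) / (2.88×10^6) = 0.0410 T.

B ≈ 410 G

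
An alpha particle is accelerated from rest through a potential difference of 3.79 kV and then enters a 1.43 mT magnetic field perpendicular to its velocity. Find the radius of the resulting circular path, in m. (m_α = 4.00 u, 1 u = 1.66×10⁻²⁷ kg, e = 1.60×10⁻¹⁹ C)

r ≈ 8.77 m

The kinetic energy gained is K = qV = (2×1.60×10^-19)(3790) = 1.21×10^-15 J.
v = √(2K/m) = 6.04×10^5 m/s.
r = mv/(qB) = (6.64×10^-27)(6.04×10^5) / [(2×1.60×10^-19)(1.43×10^-3)] = 8.77 m.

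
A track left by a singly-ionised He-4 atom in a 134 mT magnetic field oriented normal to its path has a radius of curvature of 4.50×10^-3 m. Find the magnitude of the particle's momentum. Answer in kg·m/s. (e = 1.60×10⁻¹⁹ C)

p ≈ 9.65×10^-23 kg·m/s

Since qvB = mv²/r, the momentum p = mv = qBr.
p = (1×1.60×10^-19)(0.134)(4.50×10^-3) = 9.65×10^-23 kg·m/s.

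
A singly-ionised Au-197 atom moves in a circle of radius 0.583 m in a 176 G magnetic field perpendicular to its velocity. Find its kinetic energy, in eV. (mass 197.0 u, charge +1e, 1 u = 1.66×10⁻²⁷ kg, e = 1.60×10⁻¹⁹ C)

v = qBr/m = (1×1.60×10^-19)(0.0176)(0.583) / (3.27×10^-25) = 5020 m/s.
K = ½mv² = 0.5·(3.27×10^-25)·(5020)² = 4.12×10^-18 J = 25.8 eV.

K ≈ 25.8 eV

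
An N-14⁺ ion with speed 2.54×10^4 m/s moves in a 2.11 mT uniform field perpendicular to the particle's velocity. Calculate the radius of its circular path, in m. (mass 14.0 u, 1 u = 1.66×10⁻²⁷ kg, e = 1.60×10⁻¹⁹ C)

r ≈ 1.75 m

The magnetic force provides the centripetal force: qvB = mv²/r, so r = mv/(qB).
r = (2.32×10^-26 kg)(2.54×10^4 m/s) / [(1×1.60×10^-19 C)(2.11×10^-3 T)] = 1.75 m.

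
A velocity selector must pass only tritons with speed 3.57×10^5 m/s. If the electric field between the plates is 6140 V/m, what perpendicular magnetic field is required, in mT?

B ≈ 17.2 mT

qE = qvB ⇒ B = E/v = (6140) / (3.57×10^5) = 0.0172 T.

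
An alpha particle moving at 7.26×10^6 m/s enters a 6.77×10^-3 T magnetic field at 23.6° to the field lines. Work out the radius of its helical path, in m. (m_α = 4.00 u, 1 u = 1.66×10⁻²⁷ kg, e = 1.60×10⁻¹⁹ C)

r ≈ 8.91 m

Only the perpendicular component v⊥ = v sin23.6° = 2.91×10^6 m/s is bent by the field.
r = m v⊥ /(qB) = (6.64×10^-27)(2.91×10^6) / [(2×1.60×10^-19)(6.77×10^-3)] = 8.91 m.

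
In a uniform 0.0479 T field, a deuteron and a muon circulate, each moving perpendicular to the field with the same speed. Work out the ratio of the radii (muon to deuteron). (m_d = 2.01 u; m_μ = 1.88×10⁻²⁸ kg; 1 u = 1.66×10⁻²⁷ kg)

ratio ≈ 0.0563

r = mv/(qB) ⇒ at equal v, r ∝ m/q.
r_{muon}/r_{deuteron} = 0.0563.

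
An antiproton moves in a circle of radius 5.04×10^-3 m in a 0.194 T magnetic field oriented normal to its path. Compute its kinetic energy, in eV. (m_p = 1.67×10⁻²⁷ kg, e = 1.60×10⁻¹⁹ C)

v = qBr/m = (1×1.60×10^-19)(0.194)(5.04×10^-3) / (1.67×10^-27) = 9.37×10^4 m/s.
K = ½mv² = 0.5·(1.67×10^-27)·(9.37×10^4)² = 7.33×10^-18 J = 45.8 eV.

K ≈ 45.8 eV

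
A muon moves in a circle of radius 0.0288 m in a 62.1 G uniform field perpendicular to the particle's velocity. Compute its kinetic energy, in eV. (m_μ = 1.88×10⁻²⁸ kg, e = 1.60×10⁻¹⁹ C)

K ≈ 13.6 eV

v = qBr/m = (1×1.60×10^-19)(6.21×10^-3)(0.0288) / (1.88×10^-28) = 1.52×10^5 m/s.
K = ½mv² = 0.5·(1.88×10^-28)·(1.52×10^5)² = 2.18×10^-18 J = 13.6 eV.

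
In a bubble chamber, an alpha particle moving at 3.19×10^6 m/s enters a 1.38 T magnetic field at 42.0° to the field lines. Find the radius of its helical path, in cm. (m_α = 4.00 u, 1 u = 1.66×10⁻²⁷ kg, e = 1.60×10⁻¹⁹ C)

r ≈ 3.21 cm

Only the perpendicular component v⊥ = v sin42.0° = 2.13×10^6 m/s is bent by the field.
r = m v⊥ /(qB) = (6.64×10^-27)(2.13×10^6) / [(2×1.60×10^-19)(1.38)] = 0.0321 m.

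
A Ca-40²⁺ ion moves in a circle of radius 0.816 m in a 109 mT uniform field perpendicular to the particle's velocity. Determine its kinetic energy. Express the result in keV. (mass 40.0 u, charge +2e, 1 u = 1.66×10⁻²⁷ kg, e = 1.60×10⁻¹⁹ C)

v = qBr/m = (2×1.60×10^-19)(0.109)(0.816) / (6.64×10^-26) = 4.29×10^5 m/s.
K = ½mv² = 0.5·(6.64×10^-26)·(4.29×10^5)² = 6.10×10^-15 J = 38.1 keV.

K ≈ 38.1 keV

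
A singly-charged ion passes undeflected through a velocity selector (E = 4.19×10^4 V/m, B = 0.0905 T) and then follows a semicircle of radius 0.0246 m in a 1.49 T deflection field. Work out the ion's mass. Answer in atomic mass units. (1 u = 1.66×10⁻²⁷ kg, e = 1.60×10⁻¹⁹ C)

v = E/B₁ = 4.63×10^5 m/s.
From r = mv/(qB₂), m = qB₂r/v = (1×1.60×10^-19)(1.49)(0.0246) / (4.63×10^5) = 1.27×10^-26 kg.
In atomic mass units: m = 1.27×10^-26 / 1.66×10^-27 = 7.63 u.

m ≈ 7.63 u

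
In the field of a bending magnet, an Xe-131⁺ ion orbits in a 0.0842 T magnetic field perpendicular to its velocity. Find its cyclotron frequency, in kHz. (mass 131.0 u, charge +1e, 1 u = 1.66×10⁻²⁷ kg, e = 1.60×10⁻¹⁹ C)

f ≈ 9.86 kHz

f = qB/(2πm) = (1×1.60×10^-19)(0.0842) / [2π(2.17×10^-25)] = 9860 Hz.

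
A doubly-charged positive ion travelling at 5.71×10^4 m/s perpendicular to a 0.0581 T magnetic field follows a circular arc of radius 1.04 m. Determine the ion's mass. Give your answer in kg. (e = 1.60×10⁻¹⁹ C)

qvB = mv²/r ⇒ m = qBr/v.
m = (2×1.60×10^-19)(0.0581)(1.04) / (5.71×10^4) = 3.39×10^-25 kg.

m ≈ 3.39×10^-25 kg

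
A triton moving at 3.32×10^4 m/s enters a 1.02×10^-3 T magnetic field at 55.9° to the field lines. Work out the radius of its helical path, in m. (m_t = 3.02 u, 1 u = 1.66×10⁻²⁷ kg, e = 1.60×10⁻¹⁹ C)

Only the perpendicular component v⊥ = v sin55.9° = 2.75×10^4 m/s is bent by the field.
r = m v⊥ /(qB) = (5.01×10^-27)(2.75×10^4) / [(1×1.60×10^-19)(1.02×10^-3)] = 0.844 m.

r ≈ 0.844 m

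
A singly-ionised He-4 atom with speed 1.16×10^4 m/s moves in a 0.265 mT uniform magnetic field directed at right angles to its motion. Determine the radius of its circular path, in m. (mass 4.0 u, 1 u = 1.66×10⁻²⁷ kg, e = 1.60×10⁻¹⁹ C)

The magnetic force provides the centripetal force: qvB = mv²/r, so r = mv/(qB).
r = (6.64×10^-27 kg)(1.16×10^4 m/s) / [(1×1.60×10^-19 C)(2.65×10^-4 T)] = 1.82 m.

r ≈ 1.82 m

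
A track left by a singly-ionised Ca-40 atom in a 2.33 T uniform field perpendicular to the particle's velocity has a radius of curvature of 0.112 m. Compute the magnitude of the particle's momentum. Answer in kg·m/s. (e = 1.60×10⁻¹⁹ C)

p ≈ 4.18×10^-20 kg·m/s

Since qvB = mv²/r, the momentum p = mv = qBr.
p = (1×1.60×10^-19)(2.33)(0.112) = 4.18×10^-20 kg·m/s.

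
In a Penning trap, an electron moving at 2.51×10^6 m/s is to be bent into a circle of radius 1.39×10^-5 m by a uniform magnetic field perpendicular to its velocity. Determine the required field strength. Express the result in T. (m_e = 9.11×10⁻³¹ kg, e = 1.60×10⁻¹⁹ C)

qvB = mv²/r gives B = mv/(qr).
B = (9.11×10^-31)(2.51×10^6) / [(1×1.60×10^-19)(1.39×10^-5)] = 1.03 T.

B ≈ 1.03 T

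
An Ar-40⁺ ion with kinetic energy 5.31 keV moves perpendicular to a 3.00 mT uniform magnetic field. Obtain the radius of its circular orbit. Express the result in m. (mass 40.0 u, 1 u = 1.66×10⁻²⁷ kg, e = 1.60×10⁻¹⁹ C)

Convert the energy: K = 5.31 keV = 8.50×10^-16 J.
v = √(2K/m) = √(2·8.50×10^-16/6.64×10^-26) = 1.60×10^5 m/s.
r = mv/(qB) = (6.64×10^-26)(1.60×10^5) / [(1×1.60×10^-19)(3.00×10^-3)] = 22.1 m.

r ≈ 22.1 m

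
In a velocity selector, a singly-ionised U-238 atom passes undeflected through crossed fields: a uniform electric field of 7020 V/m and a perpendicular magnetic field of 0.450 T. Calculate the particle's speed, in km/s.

v ≈ 15.6 km/s

For zero net force, qE = qvB, so v = E/B.
v = (7020) / (0.450) = 1.56×10^4 m/s.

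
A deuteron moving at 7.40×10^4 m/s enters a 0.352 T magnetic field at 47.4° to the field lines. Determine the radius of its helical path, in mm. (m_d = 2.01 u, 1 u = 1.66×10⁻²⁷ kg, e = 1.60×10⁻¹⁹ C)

r ≈ 3.23 mm

Only the perpendicular component v⊥ = v sin47.4° = 5.45×10^4 m/s is bent by the field.
r = m v⊥ /(qB) = (3.34×10^-27)(5.45×10^4) / [(1×1.60×10^-19)(0.352)] = 3.23×10^-3 m.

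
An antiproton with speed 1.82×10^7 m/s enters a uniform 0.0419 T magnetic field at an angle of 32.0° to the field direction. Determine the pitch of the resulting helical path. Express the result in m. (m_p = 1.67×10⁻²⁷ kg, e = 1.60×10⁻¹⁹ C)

The velocity component along B is v∥ = v cos32.0° = 1.54×10^7 m/s.
The cyclotron period T = 2πm/(qB) = 1.57×10^-6 s is set by m, q, B alone.
Pitch = v∥·T = (1.54×10^7)(1.57×10^-6) = 24.2 m.

pitch ≈ 24.2 m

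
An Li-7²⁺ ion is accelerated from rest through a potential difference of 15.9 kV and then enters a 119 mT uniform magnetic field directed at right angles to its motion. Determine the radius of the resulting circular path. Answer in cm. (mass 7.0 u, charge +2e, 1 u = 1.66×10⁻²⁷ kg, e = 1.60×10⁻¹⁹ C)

The kinetic energy gained is K = qV = (2×1.60×10^-19)(1.59×10^4) = 5.09×10^-15 J.
v = √(2K/m) = 9.36×10^5 m/s.
r = mv/(qB) = (1.16×10^-26)(9.36×10^5) / [(2×1.60×10^-19)(0.119)] = 0.286 m.

r ≈ 28.6 cm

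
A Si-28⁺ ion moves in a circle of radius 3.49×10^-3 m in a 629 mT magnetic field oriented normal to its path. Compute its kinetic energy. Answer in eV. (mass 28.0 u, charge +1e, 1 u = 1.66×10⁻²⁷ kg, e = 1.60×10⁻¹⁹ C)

v = qBr/m = (1×1.60×10^-19)(0.629)(3.49×10^-3) / (4.65×10^-26) = 7560 m/s.
K = ½mv² = 0.5·(4.65×10^-26)·(7560)² = 1.33×10^-18 J = 8.29 eV.

K ≈ 8.29 eV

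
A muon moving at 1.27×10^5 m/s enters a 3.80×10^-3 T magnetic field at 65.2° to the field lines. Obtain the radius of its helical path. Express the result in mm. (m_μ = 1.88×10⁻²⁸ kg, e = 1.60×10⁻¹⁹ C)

Only the perpendicular component v⊥ = v sin65.2° = 1.15×10^5 m/s is bent by the field.
r = m v⊥ /(qB) = (1.88×10^-28)(1.15×10^5) / [(1×1.60×10^-19)(3.80×10^-3)] = 0.0356 m.

r ≈ 35.6 mm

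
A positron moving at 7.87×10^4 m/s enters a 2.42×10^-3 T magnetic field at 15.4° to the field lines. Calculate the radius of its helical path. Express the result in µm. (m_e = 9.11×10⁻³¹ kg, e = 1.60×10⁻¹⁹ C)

r ≈ 49.2 µm

Only the perpendicular component v⊥ = v sin15.4° = 2.09×10^4 m/s is bent by the field.
r = m v⊥ /(qB) = (9.11×10^-31)(2.09×10^4) / [(1×1.60×10^-19)(2.42×10^-3)] = 4.92×10^-5 m.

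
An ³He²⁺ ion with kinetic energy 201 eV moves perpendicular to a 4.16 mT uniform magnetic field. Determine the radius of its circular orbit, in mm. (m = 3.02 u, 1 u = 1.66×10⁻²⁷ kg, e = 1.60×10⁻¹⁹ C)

r ≈ 427 mm

Convert the energy: K = 201 eV = 3.22×10^-17 J.
v = √(2K/m) = √(2·3.22×10^-17/5.01×10^-27) = 1.13×10^5 m/s.
r = mv/(qB) = (5.01×10^-27)(1.13×10^5) / [(2×1.60×10^-19)(4.16×10^-3)] = 0.427 m.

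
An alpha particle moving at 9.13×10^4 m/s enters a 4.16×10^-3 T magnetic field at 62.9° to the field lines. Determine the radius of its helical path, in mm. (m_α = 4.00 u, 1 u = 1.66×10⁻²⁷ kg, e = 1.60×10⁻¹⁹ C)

r ≈ 405 mm

Only the perpendicular component v⊥ = v sin62.9° = 8.13×10^4 m/s is bent by the field.
r = m v⊥ /(qB) = (6.64×10^-27)(8.13×10^4) / [(2×1.60×10^-19)(4.16×10^-3)] = 0.405 m.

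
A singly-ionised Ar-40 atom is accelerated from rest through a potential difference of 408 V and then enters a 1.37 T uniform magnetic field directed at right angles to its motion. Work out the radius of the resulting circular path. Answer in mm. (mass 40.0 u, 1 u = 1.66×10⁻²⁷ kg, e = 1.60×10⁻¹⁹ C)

r ≈ 13.4 mm

The kinetic energy gained is K = qV = (1×1.60×10^-19)(408) = 6.53×10^-17 J.
v = √(2K/m) = 4.43×10^4 m/s.
r = mv/(qB) = (6.64×10^-26)(4.43×10^4) / [(1×1.60×10^-19)(1.37)] = 0.0134 m.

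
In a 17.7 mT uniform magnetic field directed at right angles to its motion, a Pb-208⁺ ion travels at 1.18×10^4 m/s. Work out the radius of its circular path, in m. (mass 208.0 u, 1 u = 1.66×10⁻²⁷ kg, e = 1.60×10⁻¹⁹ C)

r ≈ 1.44 m

The magnetic force provides the centripetal force: qvB = mv²/r, so r = mv/(qB).
r = (3.45×10^-25 kg)(1.18×10^4 m/s) / [(1×1.60×10^-19 C)(0.0177 T)] = 1.44 m.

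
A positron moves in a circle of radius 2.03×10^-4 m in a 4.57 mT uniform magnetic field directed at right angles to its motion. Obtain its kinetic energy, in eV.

v = qBr/m = (1×1.60×10^-19)(4.57×10^-3)(2.03×10^-4) / (9.11×10^-31) = 1.63×10^5 m/s.
K = ½mv² = 0.5·(9.11×10^-31)·(1.63×10^5)² = 1.21×10^-20 J = 0.0756 eV.

K ≈ 0.0756 eV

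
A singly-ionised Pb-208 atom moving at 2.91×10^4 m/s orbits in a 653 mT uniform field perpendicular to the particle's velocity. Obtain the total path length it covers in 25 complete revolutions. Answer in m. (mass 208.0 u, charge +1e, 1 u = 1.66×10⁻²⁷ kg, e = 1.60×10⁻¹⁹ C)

L ≈ 15.1 m

r = mv/(qB) = 0.0962 m, so one revolution covers 2πr = 0.604 m.
In 25 revolutions: L = 25·2πr = 15.1 m.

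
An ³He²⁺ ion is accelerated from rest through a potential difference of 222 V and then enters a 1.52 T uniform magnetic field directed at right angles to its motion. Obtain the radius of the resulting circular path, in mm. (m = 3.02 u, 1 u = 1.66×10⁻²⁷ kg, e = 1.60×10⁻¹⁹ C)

The kinetic energy gained is K = qV = (2×1.60×10^-19)(222) = 7.10×10^-17 J.
v = √(2K/m) = 1.68×10^5 m/s.
r = mv/(qB) = (5.01×10^-27)(1.68×10^5) / [(2×1.60×10^-19)(1.52)] = 1.74×10^-3 m.

r ≈ 1.74 mm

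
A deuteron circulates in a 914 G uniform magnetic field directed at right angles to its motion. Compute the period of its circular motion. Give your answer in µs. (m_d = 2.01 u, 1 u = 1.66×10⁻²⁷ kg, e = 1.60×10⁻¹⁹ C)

T ≈ 1.43 µs

The cyclotron period is independent of speed: T = 2πm/(qB).
T = 2π(3.34×10^-27) / [(1×1.60×10^-19)(0.0914)] = 1.43×10^-6 s.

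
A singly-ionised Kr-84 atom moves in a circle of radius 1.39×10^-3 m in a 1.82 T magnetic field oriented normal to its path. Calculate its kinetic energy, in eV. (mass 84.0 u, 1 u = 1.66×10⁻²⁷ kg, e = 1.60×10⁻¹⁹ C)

K ≈ 3.67 eV

v = qBr/m = (1×1.60×10^-19)(1.82)(1.39×10^-3) / (1.39×10^-25) = 2900 m/s.
K = ½mv² = 0.5·(1.39×10^-25)·(2900)² = 5.87×10^-19 J = 3.67 eV.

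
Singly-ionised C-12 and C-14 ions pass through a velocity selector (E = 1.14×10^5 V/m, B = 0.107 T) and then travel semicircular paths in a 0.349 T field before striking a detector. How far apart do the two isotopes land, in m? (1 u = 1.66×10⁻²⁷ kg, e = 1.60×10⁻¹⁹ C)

Both emerge at v = E/B₁ = 1.07×10^6 m/s.
r = mv/(qB₂), so r₁ = 0.3801 m and r₂ = 0.4434 m, giving Δr = 0.0633 m.
After a semicircle each ion lands a diameter 2r from the entry slit, so the separation is 2Δr = 0.127 m.

Δd ≈ 0.127 m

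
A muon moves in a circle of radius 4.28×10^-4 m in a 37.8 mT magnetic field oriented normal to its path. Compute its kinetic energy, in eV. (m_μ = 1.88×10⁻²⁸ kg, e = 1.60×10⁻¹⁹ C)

K ≈ 0.111 eV

v = qBr/m = (1×1.60×10^-19)(0.0378)(4.28×10^-4) / (1.88×10^-28) = 1.38×10^4 m/s.
K = ½mv² = 0.5·(1.88×10^-28)·(1.38×10^4)² = 1.78×10^-20 J = 0.111 eV.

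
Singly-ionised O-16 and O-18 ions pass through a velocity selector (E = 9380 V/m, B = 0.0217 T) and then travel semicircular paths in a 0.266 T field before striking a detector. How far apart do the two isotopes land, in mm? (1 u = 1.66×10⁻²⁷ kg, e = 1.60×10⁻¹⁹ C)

Δd ≈ 67.4 mm

Both emerge at v = E/B₁ = 4.32×10^5 m/s.
r = mv/(qB₂), so r₁ = 0.2698 m and r₂ = 0.3035 m, giving Δr = 0.0337 m.
After a semicircle each ion lands a diameter 2r from the entry slit, so the separation is 2Δr = 0.0674 m.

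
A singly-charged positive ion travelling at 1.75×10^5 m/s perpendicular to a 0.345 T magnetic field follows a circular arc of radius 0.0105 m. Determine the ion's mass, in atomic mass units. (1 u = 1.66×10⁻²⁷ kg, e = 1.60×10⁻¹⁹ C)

m ≈ 2.00 u

qvB = mv²/r ⇒ m = qBr/v.
m = (1×1.60×10^-19)(0.345)(0.0105) / (1.75×10^5) = 3.31×10^-27 kg = 2.00 u.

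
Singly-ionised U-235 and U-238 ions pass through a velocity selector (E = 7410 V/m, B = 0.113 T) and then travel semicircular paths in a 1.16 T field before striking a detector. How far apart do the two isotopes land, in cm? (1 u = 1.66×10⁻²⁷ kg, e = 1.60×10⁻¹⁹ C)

Δd ≈ 0.352 cm

Both emerge at v = E/B₁ = 6.56×10^4 m/s.
r = mv/(qB₂), so r₁ = 0.13783 m and r₂ = 0.13959 m, giving Δr = 1.76×10^-3 m.
After a semicircle each ion lands a diameter 2r from the entry slit, so the separation is 2Δr = 3.52×10^-3 m.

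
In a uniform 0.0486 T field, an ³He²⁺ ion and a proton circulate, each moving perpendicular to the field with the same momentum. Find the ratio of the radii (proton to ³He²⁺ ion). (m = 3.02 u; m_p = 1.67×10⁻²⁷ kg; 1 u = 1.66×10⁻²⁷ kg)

ratio ≈ 2.00

r = p/(qB) ⇒ at equal p, r ∝ 1/q.
r_{proton}/r_{³He²⁺ ion} = 2.00.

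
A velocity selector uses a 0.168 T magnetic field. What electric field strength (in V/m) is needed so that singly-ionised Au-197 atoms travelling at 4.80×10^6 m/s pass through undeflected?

E ≈ 8.06×10^5 V/m

qE = qvB ⇒ E = vB = (4.80×10^6)(0.168) = 8.06×10^5 V/m.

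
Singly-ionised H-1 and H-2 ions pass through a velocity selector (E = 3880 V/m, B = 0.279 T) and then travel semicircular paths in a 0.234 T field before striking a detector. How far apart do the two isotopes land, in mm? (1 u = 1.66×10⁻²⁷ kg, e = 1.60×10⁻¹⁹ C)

Δd ≈ 1.23 mm

Both emerge at v = E/B₁ = 1.39×10^4 m/s.
r = mv/(qB₂), so r₁ = 6.166×10^-4 m and r₂ = 1.233×10^-3 m, giving Δr = 6.17×10^-4 m.
After a semicircle each ion lands a diameter 2r from the entry slit, so the separation is 2Δr = 1.23×10^-3 m.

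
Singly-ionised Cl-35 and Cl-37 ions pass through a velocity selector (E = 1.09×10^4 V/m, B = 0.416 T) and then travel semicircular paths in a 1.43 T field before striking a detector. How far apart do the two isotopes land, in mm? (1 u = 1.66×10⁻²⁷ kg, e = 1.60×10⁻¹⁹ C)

Δd ≈ 0.760 mm

Both emerge at v = E/B₁ = 2.62×10^4 m/s.
r = mv/(qB₂), so r₁ = 6.654×10^-3 m and r₂ = 7.034×10^-3 m, giving Δr = 3.80×10^-4 m.
After a semicircle each ion lands a diameter 2r from the entry slit, so the separation is 2Δr = 7.60×10^-4 m.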